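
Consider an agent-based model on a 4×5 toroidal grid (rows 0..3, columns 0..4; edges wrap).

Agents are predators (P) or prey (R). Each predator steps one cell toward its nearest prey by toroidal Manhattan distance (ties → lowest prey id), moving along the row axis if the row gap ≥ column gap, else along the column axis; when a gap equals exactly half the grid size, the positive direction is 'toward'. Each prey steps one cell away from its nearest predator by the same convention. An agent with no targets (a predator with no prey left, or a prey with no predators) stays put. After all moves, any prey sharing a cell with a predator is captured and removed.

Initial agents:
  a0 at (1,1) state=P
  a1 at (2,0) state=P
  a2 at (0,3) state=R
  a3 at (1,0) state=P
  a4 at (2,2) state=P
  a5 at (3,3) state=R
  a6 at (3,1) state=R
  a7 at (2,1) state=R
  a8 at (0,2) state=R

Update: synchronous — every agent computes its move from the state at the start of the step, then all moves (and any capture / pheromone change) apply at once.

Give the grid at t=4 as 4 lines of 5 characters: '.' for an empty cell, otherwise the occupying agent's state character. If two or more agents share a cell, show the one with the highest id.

.....
.P...
.RR..
..RP.

t=1: a0@(2,1):P a1@(2,1):P a2@(0,4):R a3@(2,0):P a4@(2,1):P a5@(0,3):R a7@(3,1):R a8@(3,2):R
t=2: a0@(3,1):P a1@(3,1):P a2@(3,4):R a3@(3,0):P a4@(3,1):P a5@(3,3):R a7@(0,1):R a8@(0,2):R
t=3: a0@(0,1):P a1@(0,1):P a2@(3,3):R a3@(3,4):P a4@(0,1):P a7@(1,1):R a8@(1,2):R
t=4: a0@(1,1):P a1@(1,1):P a2@(3,2):R a3@(3,3):P a4@(1,1):P a7@(2,1):R a8@(2,2):R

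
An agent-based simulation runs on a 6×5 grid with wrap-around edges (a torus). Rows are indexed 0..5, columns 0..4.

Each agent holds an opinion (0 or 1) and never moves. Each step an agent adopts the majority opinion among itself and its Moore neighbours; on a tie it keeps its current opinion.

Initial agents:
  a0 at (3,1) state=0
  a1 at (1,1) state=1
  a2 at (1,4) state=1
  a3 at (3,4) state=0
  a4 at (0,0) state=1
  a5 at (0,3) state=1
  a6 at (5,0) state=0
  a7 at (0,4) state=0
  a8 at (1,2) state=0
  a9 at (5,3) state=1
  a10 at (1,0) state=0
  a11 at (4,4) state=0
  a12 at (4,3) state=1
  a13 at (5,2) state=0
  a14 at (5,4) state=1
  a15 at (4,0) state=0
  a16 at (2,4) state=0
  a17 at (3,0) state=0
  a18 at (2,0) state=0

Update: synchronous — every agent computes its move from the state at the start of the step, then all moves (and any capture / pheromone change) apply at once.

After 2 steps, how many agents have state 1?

t=1: a0@(3,1):0 a1@(1,1):0 a2@(1,4):0 a3@(3,4):0 a4@(0,0):1 a5@(0,3):1 a6@(5,0):0 a7@(0,4):1 a8@(1,2):1 a9@(5,3):1 a10@(1,0):0 a11@(4,4):0 a12@(4,3):1 a13@(5,2):1 a14@(5,4):1 a15@(4,0):0 a16@(2,4):0 a17@(3,0):0 a18@(2,0):0
t=2: a0@(3,1):0 a1@(1,1):0 a2@(1,4):0 a3@(3,4):0 a4@(0,0):0 a5@(0,3):1 a6@(5,0):0 a7@(0,4):1 a8@(1,2):1 a9@(5,3):1 a10@(1,0):0 a11@(4,4):0 a12@(4,3):1 a13@(5,2):1 a14@(5,4):1 a15@(4,0):0 a16@(2,4):0 a17@(3,0):0 a18@(2,0):0

7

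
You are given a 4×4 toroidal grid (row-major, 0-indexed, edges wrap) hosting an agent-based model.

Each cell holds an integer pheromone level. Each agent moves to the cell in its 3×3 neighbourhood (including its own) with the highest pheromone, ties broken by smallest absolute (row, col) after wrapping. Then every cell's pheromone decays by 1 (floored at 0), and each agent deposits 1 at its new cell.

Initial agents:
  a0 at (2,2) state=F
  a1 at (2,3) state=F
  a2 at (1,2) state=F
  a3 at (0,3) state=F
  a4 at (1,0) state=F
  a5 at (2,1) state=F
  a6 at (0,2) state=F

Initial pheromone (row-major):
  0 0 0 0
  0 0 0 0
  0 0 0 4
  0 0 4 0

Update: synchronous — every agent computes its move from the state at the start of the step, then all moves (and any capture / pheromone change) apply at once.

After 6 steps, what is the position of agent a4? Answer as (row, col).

(2, 3)

t=1: a0@(2,3) a1@(2,3) a2@(2,3) a3@(3,2) a4@(2,3) a5@(3,2) a6@(3,2) | pheromone: 0 0 0 0 / 0 0 0 0 / 0 0 0 7 / 0 0 6 0
t=2: a0@(2,3) a1@(2,3) a2@(2,3) a3@(2,3) a4@(2,3) a5@(2,3) a6@(2,3) | pheromone: 0 0 0 0 / 0 0 0 0 / 0 0 0 13 / 0 0 5 0
t=3: a0@(2,3) a1@(2,3) a2@(2,3) a3@(2,3) a4@(2,3) a5@(2,3) a6@(2,3) | pheromone: 0 0 0 0 / 0 0 0 0 / 0 0 0 19 / 0 0 4 0
t=4: a0@(2,3) a1@(2,3) a2@(2,3) a3@(2,3) a4@(2,3) a5@(2,3) a6@(2,3) | pheromone: 0 0 0 0 / 0 0 0 0 / 0 0 0 25 / 0 0 3 0
t=5: a0@(2,3) a1@(2,3) a2@(2,3) a3@(2,3) a4@(2,3) a5@(2,3) a6@(2,3) | pheromone: 0 0 0 0 / 0 0 0 0 / 0 0 0 31 / 0 0 2 0
t=6: a0@(2,3) a1@(2,3) a2@(2,3) a3@(2,3) a4@(2,3) a5@(2,3) a6@(2,3) | pheromone: 0 0 0 0 / 0 0 0 0 / 0 0 0 37 / 0 0 1 0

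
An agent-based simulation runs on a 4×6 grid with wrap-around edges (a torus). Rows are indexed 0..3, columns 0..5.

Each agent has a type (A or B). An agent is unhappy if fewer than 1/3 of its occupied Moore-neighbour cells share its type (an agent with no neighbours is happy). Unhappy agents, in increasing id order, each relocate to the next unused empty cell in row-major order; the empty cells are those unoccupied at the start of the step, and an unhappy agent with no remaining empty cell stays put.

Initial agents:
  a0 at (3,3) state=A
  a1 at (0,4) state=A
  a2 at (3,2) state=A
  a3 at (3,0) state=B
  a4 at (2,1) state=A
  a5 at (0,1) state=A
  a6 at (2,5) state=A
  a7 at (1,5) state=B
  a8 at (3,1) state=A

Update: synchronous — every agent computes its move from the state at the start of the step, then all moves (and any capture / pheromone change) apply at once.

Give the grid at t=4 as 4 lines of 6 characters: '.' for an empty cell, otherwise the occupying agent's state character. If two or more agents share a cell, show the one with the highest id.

t=1: a0@(3,3):A a1@(0,4):A a2@(3,2):A a3@(0,0):B a4@(2,1):A a5@(0,1):A a6@(0,2):A a7@(0,3):B a8@(3,1):A
t=2: a0@(3,3):A a1@(0,4):A a2@(3,2):A a3@(0,5):B a4@(2,1):A a5@(0,1):A a6@(0,2):A a7@(1,0):B a8@(3,1):A
t=3: (unchanged — steady state)

.AA.AB
B.....
.A....
.AAA..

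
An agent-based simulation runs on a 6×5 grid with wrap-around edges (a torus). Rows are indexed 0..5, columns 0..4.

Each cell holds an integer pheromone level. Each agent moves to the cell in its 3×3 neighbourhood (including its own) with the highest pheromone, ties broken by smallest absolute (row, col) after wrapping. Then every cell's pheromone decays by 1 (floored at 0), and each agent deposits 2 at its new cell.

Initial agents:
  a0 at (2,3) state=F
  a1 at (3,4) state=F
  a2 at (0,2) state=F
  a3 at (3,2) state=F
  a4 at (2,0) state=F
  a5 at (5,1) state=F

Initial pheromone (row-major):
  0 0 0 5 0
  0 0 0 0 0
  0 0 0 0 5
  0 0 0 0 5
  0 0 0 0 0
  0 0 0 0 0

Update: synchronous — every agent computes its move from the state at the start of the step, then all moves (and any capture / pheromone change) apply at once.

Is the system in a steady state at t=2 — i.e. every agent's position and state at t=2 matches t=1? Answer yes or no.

t=1: a0@(2,4) a1@(2,4) a2@(0,3) a3@(2,1) a4@(2,4) a5@(0,0) | pheromone: 2 0 0 6 0 / 0 0 0 0 0 / 0 2 0 0 10 / 0 0 0 0 4 / 0 0 0 0 0 / 0 0 0 0 0
t=2: a0@(2,4) a1@(2,4) a2@(0,3) a3@(2,1) a4@(2,4) a5@(0,0) | pheromone: 3 0 0 7 0 / 0 0 0 0 0 / 0 3 0 0 15 / 0 0 0 0 3 / 0 0 0 0 0 / 0 0 0 0 0

yes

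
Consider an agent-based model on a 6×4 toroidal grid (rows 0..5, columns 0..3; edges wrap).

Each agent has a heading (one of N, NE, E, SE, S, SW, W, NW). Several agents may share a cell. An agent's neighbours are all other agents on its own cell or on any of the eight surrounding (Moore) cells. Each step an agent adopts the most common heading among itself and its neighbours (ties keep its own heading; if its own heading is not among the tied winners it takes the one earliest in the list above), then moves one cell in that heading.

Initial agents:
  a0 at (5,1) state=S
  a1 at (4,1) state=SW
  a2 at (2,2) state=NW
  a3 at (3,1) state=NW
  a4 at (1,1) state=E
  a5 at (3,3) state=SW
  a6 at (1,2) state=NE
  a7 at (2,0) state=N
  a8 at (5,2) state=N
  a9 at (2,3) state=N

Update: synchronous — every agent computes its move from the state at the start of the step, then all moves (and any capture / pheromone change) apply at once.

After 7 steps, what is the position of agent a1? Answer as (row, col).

t=1: a0@(0,1):S a1@(5,0):SW a2@(1,1):NW a3@(2,0):NW a4@(1,2):E a5@(2,3):N a6@(0,3):NE a7@(1,0):N a8@(4,2):N a9@(1,3):N
t=2: a0@(1,1):S a1@(0,3):SW a2@(0,0):NW a3@(1,0):N a4@(0,2):N a5@(1,3):N a6@(5,3):N a7@(0,0):N a8@(3,2):N a9@(0,3):N
t=3: a0@(0,1):N a1@(5,3):N a2@(5,0):N a3@(0,0):N a4@(5,2):N a5@(0,3):N a6@(4,3):N a7@(5,0):N a8@(2,2):N a9@(5,3):N
t=4: a0@(5,1):N a1@(4,3):N a2@(4,0):N a3@(5,0):N a4@(4,2):N a5@(5,3):N a6@(3,3):N a7@(4,0):N a8@(1,2):N a9@(4,3):N
t=5: a0@(4,1):N a1@(3,3):N a2@(3,0):N a3@(4,0):N a4@(3,2):N a5@(4,3):N a6@(2,3):N a7@(3,0):N a8@(0,2):N a9@(3,3):N
t=6: a0@(3,1):N a1@(2,3):N a2@(2,0):N a3@(3,0):N a4@(2,2):N a5@(3,3):N a6@(1,3):N a7@(2,0):N a8@(5,2):N a9@(2,3):N
t=7: a0@(2,1):N a1@(1,3):N a2@(1,0):N a3@(2,0):N a4@(1,2):N a5@(2,3):N a6@(0,3):N a7@(1,0):N a8@(4,2):N a9@(1,3):N

(1, 3)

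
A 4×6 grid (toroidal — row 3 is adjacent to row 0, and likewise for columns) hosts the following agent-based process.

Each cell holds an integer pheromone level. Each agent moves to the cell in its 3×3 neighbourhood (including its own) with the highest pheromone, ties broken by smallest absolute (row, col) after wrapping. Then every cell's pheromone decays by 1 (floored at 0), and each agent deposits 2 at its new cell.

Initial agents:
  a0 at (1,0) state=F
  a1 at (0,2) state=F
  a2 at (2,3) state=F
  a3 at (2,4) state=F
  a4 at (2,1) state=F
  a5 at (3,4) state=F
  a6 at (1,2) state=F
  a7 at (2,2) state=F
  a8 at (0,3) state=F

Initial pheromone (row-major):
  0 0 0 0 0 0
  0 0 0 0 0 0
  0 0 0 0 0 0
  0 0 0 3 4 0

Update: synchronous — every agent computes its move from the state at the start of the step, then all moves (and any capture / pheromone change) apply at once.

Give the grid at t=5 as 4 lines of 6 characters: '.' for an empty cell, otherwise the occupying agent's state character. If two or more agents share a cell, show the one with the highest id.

F.....
......
......
....F.

t=1: a0@(0,0) a1@(3,3) a2@(3,4) a3@(3,4) a4@(1,0) a5@(3,4) a6@(0,1) a7@(3,3) a8@(3,4) | pheromone: 2 2 0 0 0 0 / 2 0 0 0 0 0 / 0 0 0 0 0 0 / 0 0 0 6 11 0
t=2: a0@(0,0) a1@(3,4) a2@(3,4) a3@(3,4) a4@(0,0) a5@(3,4) a6@(0,0) a7@(3,4) a8@(3,4) | pheromone: 7 1 0 0 0 0 / 1 0 0 0 0 0 / 0 0 0 0 0 0 / 0 0 0 5 22 0
t=3: a0@(0,0) a1@(3,4) a2@(3,4) a3@(3,4) a4@(0,0) a5@(3,4) a6@(0,0) a7@(3,4) a8@(3,4) | pheromone: 12 0 0 0 0 0 / 0 0 0 0 0 0 / 0 0 0 0 0 0 / 0 0 0 4 33 0
t=4: a0@(0,0) a1@(3,4) a2@(3,4) a3@(3,4) a4@(0,0) a5@(3,4) a6@(0,0) a7@(3,4) a8@(3,4) | pheromone: 17 0 0 0 0 0 / 0 0 0 0 0 0 / 0 0 0 0 0 0 / 0 0 0 3 44 0
t=5: a0@(0,0) a1@(3,4) a2@(3,4) a3@(3,4) a4@(0,0) a5@(3,4) a6@(0,0) a7@(3,4) a8@(3,4) | pheromone: 22 0 0 0 0 0 / 0 0 0 0 0 0 / 0 0 0 0 0 0 / 0 0 0 2 55 0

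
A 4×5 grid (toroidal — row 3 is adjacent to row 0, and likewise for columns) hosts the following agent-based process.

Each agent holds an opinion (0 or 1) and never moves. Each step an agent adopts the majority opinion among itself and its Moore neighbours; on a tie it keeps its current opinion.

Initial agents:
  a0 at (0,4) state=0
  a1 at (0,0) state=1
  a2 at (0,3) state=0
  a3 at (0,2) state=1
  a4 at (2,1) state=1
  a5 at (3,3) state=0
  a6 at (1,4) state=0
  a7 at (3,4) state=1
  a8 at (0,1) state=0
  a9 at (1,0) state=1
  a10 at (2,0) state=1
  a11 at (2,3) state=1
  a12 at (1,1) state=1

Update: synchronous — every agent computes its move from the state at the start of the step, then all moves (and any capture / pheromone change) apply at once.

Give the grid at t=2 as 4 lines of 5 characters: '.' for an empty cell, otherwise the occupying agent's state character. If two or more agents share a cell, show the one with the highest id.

11001
11..1
11.1.
...01

t=1: a0@(0,4):0 a1@(0,0):1 a2@(0,3):0 a3@(0,2):0 a4@(2,1):1 a5@(3,3):0 a6@(1,4):1 a7@(3,4):1 a8@(0,1):1 a9@(1,0):1 a10@(2,0):1 a11@(2,3):1 a12@(1,1):1
t=2: a0@(0,4):1 a1@(0,0):1 a2@(0,3):0 a3@(0,2):0 a4@(2,1):1 a5@(3,3):0 a6@(1,4):1 a7@(3,4):1 a8@(0,1):1 a9@(1,0):1 a10@(2,0):1 a11@(2,3):1 a12@(1,1):1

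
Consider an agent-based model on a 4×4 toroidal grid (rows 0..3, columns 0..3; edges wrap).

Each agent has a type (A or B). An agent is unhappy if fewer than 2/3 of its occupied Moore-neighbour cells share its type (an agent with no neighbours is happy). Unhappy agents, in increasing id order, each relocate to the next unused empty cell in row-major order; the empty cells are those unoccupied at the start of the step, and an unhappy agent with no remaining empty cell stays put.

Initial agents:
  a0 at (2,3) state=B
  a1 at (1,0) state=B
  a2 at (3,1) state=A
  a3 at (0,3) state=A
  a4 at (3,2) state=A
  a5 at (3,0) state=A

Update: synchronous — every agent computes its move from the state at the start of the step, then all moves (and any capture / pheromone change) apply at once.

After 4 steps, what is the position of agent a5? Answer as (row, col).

(1, 2)

t=1: a0@(0,0):B a1@(0,1):B a2@(3,1):A a3@(0,3):A a4@(3,2):A a5@(3,0):A
t=2: a0@(0,2):B a1@(1,0):B a2@(1,1):A a3@(0,3):A a4@(3,2):A a5@(1,2):A
t=3: a0@(0,0):B a1@(0,1):B a2@(1,3):A a3@(2,0):A a4@(2,1):A a5@(1,2):A
t=4: a0@(0,2):B a1@(0,3):B a2@(1,3):A a3@(2,0):A a4@(2,1):A a5@(1,2):A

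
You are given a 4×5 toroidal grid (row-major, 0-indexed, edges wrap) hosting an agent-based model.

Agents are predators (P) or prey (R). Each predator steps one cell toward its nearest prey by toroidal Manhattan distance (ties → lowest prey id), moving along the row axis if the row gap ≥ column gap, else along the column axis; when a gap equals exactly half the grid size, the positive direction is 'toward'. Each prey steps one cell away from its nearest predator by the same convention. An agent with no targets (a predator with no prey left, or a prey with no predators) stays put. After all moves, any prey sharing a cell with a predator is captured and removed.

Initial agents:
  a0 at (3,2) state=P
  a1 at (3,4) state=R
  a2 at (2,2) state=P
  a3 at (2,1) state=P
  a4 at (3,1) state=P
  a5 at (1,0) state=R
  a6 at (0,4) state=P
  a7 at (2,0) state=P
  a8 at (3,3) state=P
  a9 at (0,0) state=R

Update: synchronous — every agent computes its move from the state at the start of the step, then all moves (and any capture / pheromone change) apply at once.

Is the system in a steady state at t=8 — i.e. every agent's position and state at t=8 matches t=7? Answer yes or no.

no

t=1: a0@(3,3):P a1@(2,4):R a2@(2,3):P a3@(1,1):P a4@(3,0):P a5@(0,0):R a6@(3,4):P a7@(1,0):P a8@(3,4):P a9@(0,1):R
t=2: a0@(2,3):P a1@(2,0):R a2@(2,4):P a3@(0,1):P a4@(0,0):P a5@(1,0):R a6@(2,4):P a7@(0,0):P a8@(2,4):P a9@(3,1):R
t=3: a0@(2,4):P a1@(2,1):R a2@(2,0):P a3@(3,1):P a4@(1,0):P a6@(2,0):P a7@(1,0):P a8@(2,0):P a9@(2,1):R
t=4: a0@(2,0):P a1@(2,2):R a2@(2,1):P a3@(2,1):P a4@(2,0):P a6@(2,1):P a7@(2,0):P a8@(2,1):P a9@(2,2):R
t=5: a0@(2,1):P a1@(2,3):R a2@(2,2):P a3@(2,2):P a4@(2,1):P a6@(2,2):P a7@(2,1):P a8@(2,2):P a9@(2,3):R
t=6: a0@(2,2):P a1@(2,4):R a2@(2,3):P a3@(2,3):P a4@(2,2):P a6@(2,3):P a7@(2,2):P a8@(2,3):P a9@(2,4):R
t=7: a0@(2,3):P a1@(2,0):R a2@(2,4):P a3@(2,4):P a4@(2,3):P a6@(2,4):P a7@(2,3):P a8@(2,4):P a9@(2,0):R
t=8: a0@(2,4):P a1@(2,1):R a2@(2,0):P a3@(2,0):P a4@(2,4):P a6@(2,0):P a7@(2,4):P a8@(2,0):P a9@(2,1):R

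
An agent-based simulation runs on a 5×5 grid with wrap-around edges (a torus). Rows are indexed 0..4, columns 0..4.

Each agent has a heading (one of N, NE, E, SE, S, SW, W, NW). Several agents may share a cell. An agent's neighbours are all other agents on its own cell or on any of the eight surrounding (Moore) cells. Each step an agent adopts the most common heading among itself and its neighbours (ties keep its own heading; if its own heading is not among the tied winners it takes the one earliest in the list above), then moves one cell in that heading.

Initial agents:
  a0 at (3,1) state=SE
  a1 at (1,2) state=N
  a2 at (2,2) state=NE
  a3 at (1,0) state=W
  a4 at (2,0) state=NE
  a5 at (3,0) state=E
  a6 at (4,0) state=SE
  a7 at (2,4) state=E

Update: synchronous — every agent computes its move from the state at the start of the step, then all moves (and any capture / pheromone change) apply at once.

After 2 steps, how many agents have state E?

t=1: a0@(4,2):SE a1@(0,2):N a2@(1,3):NE a3@(1,4):W a4@(2,1):E a5@(3,1):E a6@(0,1):SE a7@(2,0):E
t=2: a0@(0,3):SE a1@(1,3):SE a2@(0,4):NE a3@(1,3):W a4@(2,2):E a5@(3,2):E a6@(1,2):SE a7@(2,1):E

3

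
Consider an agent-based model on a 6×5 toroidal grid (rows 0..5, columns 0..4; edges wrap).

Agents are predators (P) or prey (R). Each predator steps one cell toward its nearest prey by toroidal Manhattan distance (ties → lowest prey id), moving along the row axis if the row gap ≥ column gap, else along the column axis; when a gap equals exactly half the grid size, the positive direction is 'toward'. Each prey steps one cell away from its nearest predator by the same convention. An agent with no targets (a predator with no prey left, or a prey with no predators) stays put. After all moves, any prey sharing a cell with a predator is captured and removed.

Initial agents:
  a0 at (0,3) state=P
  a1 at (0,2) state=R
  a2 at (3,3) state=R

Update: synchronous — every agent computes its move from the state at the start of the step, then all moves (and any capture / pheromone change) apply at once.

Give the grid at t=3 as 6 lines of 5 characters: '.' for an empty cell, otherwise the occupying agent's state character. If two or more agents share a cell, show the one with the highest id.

t=1: a0@(0,2):P a1@(0,1):R a2@(2,3):R
t=2: a0@(0,1):P a1@(0,0):R a2@(3,3):R
t=3: a0@(0,0):P a1@(0,4):R a2@(2,3):R

P...R
.....
...R.
.....
.....
.....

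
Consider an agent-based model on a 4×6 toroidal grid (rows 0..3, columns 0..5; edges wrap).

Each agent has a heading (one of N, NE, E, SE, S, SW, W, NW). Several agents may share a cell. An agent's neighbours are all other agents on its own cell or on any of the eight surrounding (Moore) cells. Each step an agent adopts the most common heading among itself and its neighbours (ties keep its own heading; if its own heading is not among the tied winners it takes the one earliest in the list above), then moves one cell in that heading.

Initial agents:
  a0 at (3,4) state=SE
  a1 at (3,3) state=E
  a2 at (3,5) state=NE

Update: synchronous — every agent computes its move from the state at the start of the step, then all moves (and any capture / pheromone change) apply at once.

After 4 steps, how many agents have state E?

t=1: a0@(0,5):SE a1@(3,4):E a2@(2,0):NE
t=2: a0@(1,0):SE a1@(3,5):E a2@(1,1):NE
t=3: a0@(2,1):SE a1@(3,0):E a2@(0,2):NE
t=4: a0@(3,2):SE a1@(3,1):E a2@(3,3):NE

1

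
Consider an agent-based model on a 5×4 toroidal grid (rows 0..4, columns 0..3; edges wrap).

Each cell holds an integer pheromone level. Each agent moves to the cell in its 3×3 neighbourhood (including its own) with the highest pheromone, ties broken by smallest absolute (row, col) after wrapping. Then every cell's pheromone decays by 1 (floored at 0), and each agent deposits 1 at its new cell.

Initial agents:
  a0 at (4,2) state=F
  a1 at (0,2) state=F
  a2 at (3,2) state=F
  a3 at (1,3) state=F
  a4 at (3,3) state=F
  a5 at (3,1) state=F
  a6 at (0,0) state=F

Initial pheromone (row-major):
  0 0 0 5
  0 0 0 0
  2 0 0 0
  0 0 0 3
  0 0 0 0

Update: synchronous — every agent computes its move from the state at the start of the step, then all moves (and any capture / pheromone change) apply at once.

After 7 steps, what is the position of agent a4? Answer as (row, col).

(3, 3)

t=1: a0@(0,3) a1@(0,3) a2@(3,3) a3@(0,3) a4@(3,3) a5@(2,0) a6@(0,3) | pheromone: 0 0 0 8 / 0 0 0 0 / 2 0 0 0 / 0 0 0 4 / 0 0 0 0
t=2: a0@(0,3) a1@(0,3) a2@(3,3) a3@(0,3) a4@(3,3) a5@(3,3) a6@(0,3) | pheromone: 0 0 0 11 / 0 0 0 0 / 1 0 0 0 / 0 0 0 6 / 0 0 0 0
t=3: a0@(0,3) a1@(0,3) a2@(3,3) a3@(0,3) a4@(3,3) a5@(3,3) a6@(0,3) | pheromone: 0 0 0 14 / 0 0 0 0 / 0 0 0 0 / 0 0 0 8 / 0 0 0 0
t=4: a0@(0,3) a1@(0,3) a2@(3,3) a3@(0,3) a4@(3,3) a5@(3,3) a6@(0,3) | pheromone: 0 0 0 17 / 0 0 0 0 / 0 0 0 0 / 0 0 0 10 / 0 0 0 0
t=5: a0@(0,3) a1@(0,3) a2@(3,3) a3@(0,3) a4@(3,3) a5@(3,3) a6@(0,3) | pheromone: 0 0 0 20 / 0 0 0 0 / 0 0 0 0 / 0 0 0 12 / 0 0 0 0
t=6: a0@(0,3) a1@(0,3) a2@(3,3) a3@(0,3) a4@(3,3) a5@(3,3) a6@(0,3) | pheromone: 0 0 0 23 / 0 0 0 0 / 0 0 0 0 / 0 0 0 14 / 0 0 0 0
t=7: a0@(0,3) a1@(0,3) a2@(3,3) a3@(0,3) a4@(3,3) a5@(3,3) a6@(0,3) | pheromone: 0 0 0 26 / 0 0 0 0 / 0 0 0 0 / 0 0 0 16 / 0 0 0 0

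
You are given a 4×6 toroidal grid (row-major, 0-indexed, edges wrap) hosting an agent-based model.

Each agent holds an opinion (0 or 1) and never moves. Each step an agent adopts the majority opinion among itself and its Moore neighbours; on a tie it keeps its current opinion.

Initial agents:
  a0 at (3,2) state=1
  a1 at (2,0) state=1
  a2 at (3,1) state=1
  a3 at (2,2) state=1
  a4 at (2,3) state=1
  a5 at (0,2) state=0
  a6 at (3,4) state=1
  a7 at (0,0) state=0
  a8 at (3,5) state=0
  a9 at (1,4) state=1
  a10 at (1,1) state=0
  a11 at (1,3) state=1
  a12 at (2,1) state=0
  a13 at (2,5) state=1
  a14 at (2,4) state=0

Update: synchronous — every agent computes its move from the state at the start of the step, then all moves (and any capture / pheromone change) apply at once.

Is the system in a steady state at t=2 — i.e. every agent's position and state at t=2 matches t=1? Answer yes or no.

t=1: a0@(3,2):1 a1@(2,0):1 a2@(3,1):1 a3@(2,2):1 a4@(2,3):1 a5@(0,2):1 a6@(3,4):1 a7@(0,0):0 a8@(3,5):0 a9@(1,4):1 a10@(1,1):0 a11@(1,3):1 a12@(2,1):1 a13@(2,5):1 a14@(2,4):1
t=2: a0@(3,2):1 a1@(2,0):1 a2@(3,1):1 a3@(2,2):1 a4@(2,3):1 a5@(0,2):1 a6@(3,4):1 a7@(0,0):0 a8@(3,5):1 a9@(1,4):1 a10@(1,1):1 a11@(1,3):1 a12@(2,1):1 a13@(2,5):1 a14@(2,4):1

no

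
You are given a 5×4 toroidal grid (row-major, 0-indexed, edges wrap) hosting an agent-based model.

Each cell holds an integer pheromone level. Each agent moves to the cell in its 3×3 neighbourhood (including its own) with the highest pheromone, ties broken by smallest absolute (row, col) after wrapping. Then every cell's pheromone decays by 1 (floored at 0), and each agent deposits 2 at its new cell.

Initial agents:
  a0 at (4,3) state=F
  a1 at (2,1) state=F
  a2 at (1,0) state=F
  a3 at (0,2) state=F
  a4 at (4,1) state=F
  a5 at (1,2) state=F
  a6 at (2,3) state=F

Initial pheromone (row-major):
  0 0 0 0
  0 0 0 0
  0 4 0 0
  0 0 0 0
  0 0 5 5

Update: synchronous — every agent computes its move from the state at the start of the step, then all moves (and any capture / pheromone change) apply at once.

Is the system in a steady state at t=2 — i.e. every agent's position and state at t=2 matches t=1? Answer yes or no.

no

t=1: a0@(4,2) a1@(2,1) a2@(2,1) a3@(4,2) a4@(4,2) a5@(2,1) a6@(1,0) | pheromone: 0 0 0 0 / 2 0 0 0 / 0 9 0 0 / 0 0 0 0 / 0 0 10 4
t=2: a0@(4,2) a1@(2,1) a2@(2,1) a3@(4,2) a4@(4,2) a5@(2,1) a6@(2,1) | pheromone: 0 0 0 0 / 1 0 0 0 / 0 16 0 0 / 0 0 0 0 / 0 0 15 3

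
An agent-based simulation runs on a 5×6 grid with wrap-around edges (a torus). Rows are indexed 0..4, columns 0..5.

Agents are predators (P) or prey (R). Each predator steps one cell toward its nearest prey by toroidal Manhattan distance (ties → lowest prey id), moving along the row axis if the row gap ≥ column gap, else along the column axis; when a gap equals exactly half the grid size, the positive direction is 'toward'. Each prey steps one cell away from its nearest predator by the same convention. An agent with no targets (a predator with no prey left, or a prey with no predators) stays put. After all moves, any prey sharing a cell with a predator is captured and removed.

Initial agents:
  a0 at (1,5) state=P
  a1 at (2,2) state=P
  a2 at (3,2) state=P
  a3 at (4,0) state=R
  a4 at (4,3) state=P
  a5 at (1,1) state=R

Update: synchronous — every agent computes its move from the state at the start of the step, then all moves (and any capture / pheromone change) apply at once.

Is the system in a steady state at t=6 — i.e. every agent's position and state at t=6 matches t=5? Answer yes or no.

t=1: a0@(1,0):P a1@(1,2):P a2@(3,1):P a3@(3,0):R a4@(4,4):P
t=2: a0@(2,0):P a1@(2,2):P a2@(3,0):P a3@(3,5):R a4@(4,5):P
t=3: a0@(3,0):P a1@(2,3):P a2@(3,5):P a3@(3,4):R a4@(3,5):P
t=4: a0@(3,5):P a1@(3,3):P a2@(3,4):P a4@(3,4):P
t=5: (unchanged — steady state)

yes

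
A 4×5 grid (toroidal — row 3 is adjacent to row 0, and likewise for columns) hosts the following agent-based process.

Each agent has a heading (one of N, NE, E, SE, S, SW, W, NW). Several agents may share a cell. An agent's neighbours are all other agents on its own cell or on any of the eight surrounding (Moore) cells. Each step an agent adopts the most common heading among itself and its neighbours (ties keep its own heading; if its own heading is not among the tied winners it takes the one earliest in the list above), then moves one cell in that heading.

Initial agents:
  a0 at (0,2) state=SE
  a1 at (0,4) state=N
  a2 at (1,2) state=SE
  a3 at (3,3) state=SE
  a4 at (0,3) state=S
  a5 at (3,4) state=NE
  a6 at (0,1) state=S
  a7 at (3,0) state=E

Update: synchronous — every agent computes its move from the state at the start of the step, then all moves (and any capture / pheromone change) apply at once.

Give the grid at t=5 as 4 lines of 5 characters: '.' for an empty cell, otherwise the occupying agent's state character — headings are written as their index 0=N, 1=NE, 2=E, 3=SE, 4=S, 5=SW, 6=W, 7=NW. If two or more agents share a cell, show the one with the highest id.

...33
3333.
..3..
...3.

t=1: a0@(1,3):SE a1@(3,4):N a2@(2,3):SE a3@(0,4):SE a4@(1,4):SE a5@(2,0):NE a6@(1,2):SE a7@(3,1):E
t=2: a0@(2,4):SE a1@(0,0):SE a2@(3,4):SE a3@(1,0):SE a4@(2,0):SE a5@(1,1):NE a6@(2,3):SE a7@(3,2):E
t=3: a0@(3,0):SE a1@(1,1):SE a2@(0,0):SE a3@(2,1):SE a4@(3,1):SE a5@(2,2):SE a6@(3,4):SE a7@(3,3):E
t=4: a0@(0,1):SE a1@(2,2):SE a2@(1,1):SE a3@(3,2):SE a4@(0,2):SE a5@(3,3):SE a6@(0,0):SE a7@(0,4):SE
t=5: a0@(1,2):SE a1@(3,3):SE a2@(2,2):SE a3@(0,3):SE a4@(1,3):SE a5@(0,4):SE a6@(1,1):SE a7@(1,0):SE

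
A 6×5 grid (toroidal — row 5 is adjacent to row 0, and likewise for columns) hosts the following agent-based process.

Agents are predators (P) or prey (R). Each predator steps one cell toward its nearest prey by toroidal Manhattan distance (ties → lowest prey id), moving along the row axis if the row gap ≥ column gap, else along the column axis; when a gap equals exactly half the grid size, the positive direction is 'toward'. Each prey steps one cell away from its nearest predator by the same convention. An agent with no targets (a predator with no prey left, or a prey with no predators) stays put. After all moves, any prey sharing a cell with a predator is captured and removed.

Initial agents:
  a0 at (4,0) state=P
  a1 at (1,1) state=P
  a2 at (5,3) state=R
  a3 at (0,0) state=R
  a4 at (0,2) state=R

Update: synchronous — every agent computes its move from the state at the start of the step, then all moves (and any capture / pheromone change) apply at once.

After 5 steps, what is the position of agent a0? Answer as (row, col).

t=1: a0@(5,0):P a1@(0,1):P a2@(5,2):R a3@(1,0):R a4@(5,2):R
t=2: a0@(5,1):P a1@(5,1):P a2@(5,3):R a3@(2,0):R a4@(5,3):R
t=3: a0@(5,2):P a1@(5,2):P a2@(5,4):R a3@(1,0):R a4@(5,4):R
t=4: a0@(5,3):P a1@(5,3):P a2@(5,0):R a3@(2,0):R a4@(5,0):R
t=5: a0@(5,4):P a1@(5,4):P a2@(5,1):R a3@(1,0):R a4@(5,1):R

(5, 4)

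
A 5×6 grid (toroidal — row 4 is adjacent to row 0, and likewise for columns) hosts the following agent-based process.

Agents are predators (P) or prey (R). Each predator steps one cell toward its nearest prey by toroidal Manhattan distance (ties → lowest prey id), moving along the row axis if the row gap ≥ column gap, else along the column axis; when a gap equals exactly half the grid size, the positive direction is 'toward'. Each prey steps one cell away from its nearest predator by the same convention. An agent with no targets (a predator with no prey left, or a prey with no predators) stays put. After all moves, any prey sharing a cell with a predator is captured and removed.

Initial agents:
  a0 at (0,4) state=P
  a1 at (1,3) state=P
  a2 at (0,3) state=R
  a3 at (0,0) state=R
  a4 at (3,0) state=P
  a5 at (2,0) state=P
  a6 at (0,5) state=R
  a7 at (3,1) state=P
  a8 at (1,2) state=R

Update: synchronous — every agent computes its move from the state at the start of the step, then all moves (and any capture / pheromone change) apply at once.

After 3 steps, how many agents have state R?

t=1: a0@(0,3):P a1@(0,3):P a2@(0,2):R a3@(0,1):R a4@(4,0):P a5@(1,0):P a6@(0,0):R a7@(4,1):P a8@(1,1):R
t=2: a0@(0,2):P a1@(0,2):P a3@(1,1):R a4@(0,0):P a5@(0,0):P a6@(1,0):R a7@(0,1):P a8@(1,2):R
t=3: a0@(1,2):P a1@(1,2):P a3@(2,1):R a4@(1,0):P a5@(1,0):P a6@(2,0):R a7@(1,1):P a8@(2,2):R

3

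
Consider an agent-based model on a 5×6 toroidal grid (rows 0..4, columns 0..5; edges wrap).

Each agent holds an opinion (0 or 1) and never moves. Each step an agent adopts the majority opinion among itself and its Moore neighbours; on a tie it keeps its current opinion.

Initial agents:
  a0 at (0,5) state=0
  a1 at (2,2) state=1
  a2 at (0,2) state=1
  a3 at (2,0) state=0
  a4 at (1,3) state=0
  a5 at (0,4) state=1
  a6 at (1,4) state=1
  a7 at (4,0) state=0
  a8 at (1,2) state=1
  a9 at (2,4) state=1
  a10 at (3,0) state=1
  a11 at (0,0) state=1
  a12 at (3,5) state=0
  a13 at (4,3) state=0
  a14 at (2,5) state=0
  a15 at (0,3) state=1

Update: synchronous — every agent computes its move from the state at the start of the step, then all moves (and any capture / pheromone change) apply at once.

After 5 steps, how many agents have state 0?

t=1: a0@(0,5):1 a1@(2,2):1 a2@(0,2):1 a3@(2,0):0 a4@(1,3):1 a5@(0,4):1 a6@(1,4):1 a7@(4,0):0 a8@(1,2):1 a9@(2,4):0 a10@(3,0):0 a11@(0,0):0 a12@(3,5):0 a13@(4,3):1 a14@(2,5):0 a15@(0,3):1
t=2: (unchanged — steady state)

7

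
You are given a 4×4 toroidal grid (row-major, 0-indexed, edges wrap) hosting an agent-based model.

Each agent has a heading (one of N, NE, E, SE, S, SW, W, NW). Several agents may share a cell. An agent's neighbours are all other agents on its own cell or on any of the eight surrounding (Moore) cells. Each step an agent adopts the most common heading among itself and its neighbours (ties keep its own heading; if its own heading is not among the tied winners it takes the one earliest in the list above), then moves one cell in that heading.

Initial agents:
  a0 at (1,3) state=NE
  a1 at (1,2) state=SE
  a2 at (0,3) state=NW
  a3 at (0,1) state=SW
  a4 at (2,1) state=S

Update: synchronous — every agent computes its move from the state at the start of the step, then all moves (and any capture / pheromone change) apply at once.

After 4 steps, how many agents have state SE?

t=1: a0@(0,0):NE a1@(2,3):SE a2@(3,2):NW a3@(1,0):SW a4@(3,1):S
t=2: a0@(3,1):NE a1@(3,0):SE a2@(2,1):NW a3@(2,3):SW a4@(0,1):S
t=3: a0@(2,2):NE a1@(0,1):SE a2@(1,0):NW a3@(3,2):SW a4@(1,1):S
t=4: a0@(1,3):NE a1@(1,2):SE a2@(0,3):NW a3@(0,1):SW a4@(2,1):S

1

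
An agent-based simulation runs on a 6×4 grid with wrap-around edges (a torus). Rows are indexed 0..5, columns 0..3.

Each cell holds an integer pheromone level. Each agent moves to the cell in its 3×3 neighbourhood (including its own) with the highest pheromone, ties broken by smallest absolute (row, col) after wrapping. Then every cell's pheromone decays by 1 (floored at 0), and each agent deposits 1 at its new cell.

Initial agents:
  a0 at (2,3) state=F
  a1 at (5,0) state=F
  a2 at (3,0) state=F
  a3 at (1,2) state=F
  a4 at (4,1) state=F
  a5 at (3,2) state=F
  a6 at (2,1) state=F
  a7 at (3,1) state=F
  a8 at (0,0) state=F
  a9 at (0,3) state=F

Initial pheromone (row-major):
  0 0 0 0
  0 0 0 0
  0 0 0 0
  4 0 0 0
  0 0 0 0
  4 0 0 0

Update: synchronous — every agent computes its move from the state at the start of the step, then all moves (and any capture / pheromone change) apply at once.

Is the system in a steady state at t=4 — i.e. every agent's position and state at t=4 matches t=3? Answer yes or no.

t=1: a0@(3,0) a1@(5,0) a2@(3,0) a3@(0,1) a4@(3,0) a5@(2,1) a6@(3,0) a7@(3,0) a8@(5,0) a9@(5,0) | pheromone: 0 1 0 0 / 0 0 0 0 / 0 1 0 0 / 8 0 0 0 / 0 0 0 0 / 6 0 0 0
t=2: a0@(3,0) a1@(5,0) a2@(3,0) a3@(5,0) a4@(3,0) a5@(3,0) a6@(3,0) a7@(3,0) a8@(5,0) a9@(5,0) | pheromone: 0 0 0 0 / 0 0 0 0 / 0 0 0 0 / 13 0 0 0 / 0 0 0 0 / 9 0 0 0
t=3: a0@(3,0) a1@(5,0) a2@(3,0) a3@(5,0) a4@(3,0) a5@(3,0) a6@(3,0) a7@(3,0) a8@(5,0) a9@(5,0) | pheromone: 0 0 0 0 / 0 0 0 0 / 0 0 0 0 / 18 0 0 0 / 0 0 0 0 / 12 0 0 0
t=4: a0@(3,0) a1@(5,0) a2@(3,0) a3@(5,0) a4@(3,0) a5@(3,0) a6@(3,0) a7@(3,0) a8@(5,0) a9@(5,0) | pheromone: 0 0 0 0 / 0 0 0 0 / 0 0 0 0 / 23 0 0 0 / 0 0 0 0 / 15 0 0 0

yes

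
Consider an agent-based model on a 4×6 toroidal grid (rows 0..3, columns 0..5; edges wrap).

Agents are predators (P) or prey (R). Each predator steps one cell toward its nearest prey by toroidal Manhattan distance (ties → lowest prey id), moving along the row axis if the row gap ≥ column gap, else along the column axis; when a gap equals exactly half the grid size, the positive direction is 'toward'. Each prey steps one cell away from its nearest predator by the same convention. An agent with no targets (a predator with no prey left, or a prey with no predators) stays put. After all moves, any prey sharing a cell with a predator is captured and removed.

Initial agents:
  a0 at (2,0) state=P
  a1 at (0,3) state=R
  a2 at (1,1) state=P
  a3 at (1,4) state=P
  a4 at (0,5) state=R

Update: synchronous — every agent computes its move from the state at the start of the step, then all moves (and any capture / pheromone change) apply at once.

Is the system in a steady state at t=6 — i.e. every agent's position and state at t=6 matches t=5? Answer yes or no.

t=1: a0@(3,0):P a1@(3,3):R a2@(1,2):P a3@(0,4):P a4@(3,5):R
t=2: a0@(3,5):P a1@(2,3):R a2@(2,2):P a3@(3,4):P
t=3: a0@(3,4):P a2@(2,3):P a3@(2,4):P
t=4: (unchanged — steady state)

yes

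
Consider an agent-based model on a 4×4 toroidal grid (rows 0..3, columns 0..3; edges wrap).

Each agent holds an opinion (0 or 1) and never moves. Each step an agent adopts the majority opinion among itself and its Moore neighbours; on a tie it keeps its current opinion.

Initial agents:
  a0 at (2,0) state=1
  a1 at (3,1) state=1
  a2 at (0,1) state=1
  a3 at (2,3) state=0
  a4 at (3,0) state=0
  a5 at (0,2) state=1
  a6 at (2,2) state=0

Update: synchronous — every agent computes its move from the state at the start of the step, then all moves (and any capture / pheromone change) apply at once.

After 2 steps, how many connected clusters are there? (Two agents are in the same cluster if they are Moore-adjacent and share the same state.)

t=1: a0@(2,0):1 a1@(3,1):1 a2@(0,1):1 a3@(2,3):0 a4@(3,0):1 a5@(0,2):1 a6@(2,2):0
t=2: (unchanged — steady state)

2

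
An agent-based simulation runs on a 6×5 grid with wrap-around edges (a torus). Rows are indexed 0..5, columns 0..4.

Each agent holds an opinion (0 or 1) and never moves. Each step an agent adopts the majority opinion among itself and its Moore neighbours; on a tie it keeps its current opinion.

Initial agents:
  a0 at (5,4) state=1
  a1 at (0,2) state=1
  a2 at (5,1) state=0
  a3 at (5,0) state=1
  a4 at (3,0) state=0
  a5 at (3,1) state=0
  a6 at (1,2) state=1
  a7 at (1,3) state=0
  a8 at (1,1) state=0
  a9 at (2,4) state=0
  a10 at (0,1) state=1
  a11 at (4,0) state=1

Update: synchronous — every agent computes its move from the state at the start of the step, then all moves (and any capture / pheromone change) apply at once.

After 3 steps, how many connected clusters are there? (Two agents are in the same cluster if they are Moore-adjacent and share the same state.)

t=1: a0@(5,4):1 a1@(0,2):1 a2@(5,1):1 a3@(5,0):1 a4@(3,0):0 a5@(3,1):0 a6@(1,2):1 a7@(1,3):0 a8@(1,1):1 a9@(2,4):0 a10@(0,1):1 a11@(4,0):1
t=2: (unchanged — steady state)

2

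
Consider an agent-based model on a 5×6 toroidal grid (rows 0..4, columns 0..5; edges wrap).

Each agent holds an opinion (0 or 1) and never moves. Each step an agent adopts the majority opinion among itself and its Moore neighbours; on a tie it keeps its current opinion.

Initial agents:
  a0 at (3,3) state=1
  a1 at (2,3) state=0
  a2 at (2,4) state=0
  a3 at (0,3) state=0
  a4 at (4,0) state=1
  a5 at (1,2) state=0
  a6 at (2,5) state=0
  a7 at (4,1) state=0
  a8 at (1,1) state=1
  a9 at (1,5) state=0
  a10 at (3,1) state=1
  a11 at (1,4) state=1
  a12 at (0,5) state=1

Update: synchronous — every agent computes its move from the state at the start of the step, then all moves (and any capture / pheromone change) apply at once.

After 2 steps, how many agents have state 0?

t=1: a0@(3,3):0 a1@(2,3):0 a2@(2,4):0 a3@(0,3):0 a4@(4,0):1 a5@(1,2):0 a6@(2,5):0 a7@(4,1):1 a8@(1,1):1 a9@(1,5):0 a10@(3,1):1 a11@(1,4):0 a12@(0,5):1
t=2: (unchanged — steady state)

8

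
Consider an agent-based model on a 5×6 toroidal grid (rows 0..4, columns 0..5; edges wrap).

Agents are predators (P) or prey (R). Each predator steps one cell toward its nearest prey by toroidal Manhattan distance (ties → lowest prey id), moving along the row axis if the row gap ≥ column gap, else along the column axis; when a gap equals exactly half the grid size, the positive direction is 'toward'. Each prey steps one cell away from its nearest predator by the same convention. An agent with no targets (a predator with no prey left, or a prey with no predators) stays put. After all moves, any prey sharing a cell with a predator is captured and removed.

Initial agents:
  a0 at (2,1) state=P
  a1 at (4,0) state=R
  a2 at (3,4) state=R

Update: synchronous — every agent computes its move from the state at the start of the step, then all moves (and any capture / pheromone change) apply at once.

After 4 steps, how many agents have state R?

t=1: a0@(3,1):P a1@(0,0):R a2@(3,3):R
t=2: a0@(3,2):P a1@(1,0):R a2@(3,4):R
t=3: a0@(3,3):P a1@(0,0):R a2@(3,5):R
t=4: a0@(3,4):P a1@(0,5):R a2@(3,0):R

2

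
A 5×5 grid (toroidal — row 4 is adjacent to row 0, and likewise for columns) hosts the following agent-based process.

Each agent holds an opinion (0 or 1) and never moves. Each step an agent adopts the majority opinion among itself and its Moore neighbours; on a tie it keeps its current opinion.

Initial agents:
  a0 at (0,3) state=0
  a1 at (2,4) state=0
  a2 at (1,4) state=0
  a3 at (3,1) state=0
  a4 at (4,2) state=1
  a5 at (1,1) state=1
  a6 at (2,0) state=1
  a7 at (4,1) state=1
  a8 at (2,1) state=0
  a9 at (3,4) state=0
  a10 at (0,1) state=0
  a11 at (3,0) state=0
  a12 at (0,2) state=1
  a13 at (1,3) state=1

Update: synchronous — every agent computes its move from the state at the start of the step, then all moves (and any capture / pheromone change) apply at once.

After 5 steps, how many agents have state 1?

t=1: a0@(0,3):1 a1@(2,4):0 a2@(1,4):0 a3@(3,1):0 a4@(4,2):1 a5@(1,1):1 a6@(2,0):0 a7@(4,1):1 a8@(2,1):0 a9@(3,4):0 a10@(0,1):1 a11@(3,0):0 a12@(0,2):1 a13@(1,3):0
t=2: (unchanged — steady state)

6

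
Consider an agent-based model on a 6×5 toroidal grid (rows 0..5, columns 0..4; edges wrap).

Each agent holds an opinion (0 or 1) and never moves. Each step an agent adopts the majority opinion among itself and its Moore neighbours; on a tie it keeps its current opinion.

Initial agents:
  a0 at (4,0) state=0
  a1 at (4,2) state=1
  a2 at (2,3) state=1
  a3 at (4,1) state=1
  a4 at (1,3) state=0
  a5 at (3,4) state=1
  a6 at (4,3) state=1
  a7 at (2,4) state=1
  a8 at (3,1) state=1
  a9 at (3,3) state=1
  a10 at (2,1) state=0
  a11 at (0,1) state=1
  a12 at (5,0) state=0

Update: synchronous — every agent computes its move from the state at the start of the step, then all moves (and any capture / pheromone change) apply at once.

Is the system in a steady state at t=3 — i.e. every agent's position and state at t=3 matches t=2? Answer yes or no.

yes

t=1: a0@(4,0):1 a1@(4,2):1 a2@(2,3):1 a3@(4,1):1 a4@(1,3):1 a5@(3,4):1 a6@(4,3):1 a7@(2,4):1 a8@(3,1):1 a9@(3,3):1 a10@(2,1):0 a11@(0,1):1 a12@(5,0):0
t=2: a0@(4,0):1 a1@(4,2):1 a2@(2,3):1 a3@(4,1):1 a4@(1,3):1 a5@(3,4):1 a6@(4,3):1 a7@(2,4):1 a8@(3,1):1 a9@(3,3):1 a10@(2,1):0 a11@(0,1):1 a12@(5,0):1
t=3: (unchanged — steady state)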